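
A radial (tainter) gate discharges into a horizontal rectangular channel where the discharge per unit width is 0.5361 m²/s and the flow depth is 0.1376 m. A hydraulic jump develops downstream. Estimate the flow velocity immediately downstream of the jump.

V₁ = q/y₁ = 0.5361/0.1376 = 3.896 m/s. Fr₁ = V₁/√(g·y₁) = 3.896/√(9.81×0.1376) = 3.353.
Bélanger equation: y₂/y₁ = ½[√(1 + 8Fr₁²) − 1] = ½[√90.962 − 1] = 4.269.
y₂ = 4.269 × 0.1376 = 0.5874 m.
V₂ = q/y₂ = 0.5361/0.5874 = 0.9127 m/s.

V₂ = 0.9127 m/s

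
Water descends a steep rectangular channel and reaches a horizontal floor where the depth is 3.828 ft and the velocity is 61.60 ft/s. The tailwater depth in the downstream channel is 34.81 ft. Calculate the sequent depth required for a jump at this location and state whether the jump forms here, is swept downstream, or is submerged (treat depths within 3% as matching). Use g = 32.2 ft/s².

Fr₁ = V₁/√(g·y₁) = 61.60/√(32.2×3.828) = 5.548.
By Bélanger, y₂/y₁ = ½[√(1 + 8Fr₁²) − 1] = ½[√247.28 − 1] = 7.363.
y₂ = 7.363 × 3.828 = 28.18 ft.
Tailwater y_tw = 34.81 ft: y_tw > y₂, so the jump is submerged.

y₂ = 28.18 ft; the jump is submerged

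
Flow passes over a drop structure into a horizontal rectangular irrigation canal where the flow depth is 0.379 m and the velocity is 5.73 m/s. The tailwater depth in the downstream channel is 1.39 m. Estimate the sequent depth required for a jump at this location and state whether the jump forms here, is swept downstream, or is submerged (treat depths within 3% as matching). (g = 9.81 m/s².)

y₂ = 1.41 m; the jump forms here

Fr₁ = V₁/√(g·y₁) = 5.73/√(9.81×0.379) = 2.97.
Bélanger equation: y₂/y₁ = ½[√(1 + 8Fr₁²) − 1] = ½[√71.65 − 1] = 3.73.
y₂ = 3.73 × 0.379 = 1.41 m.
Tailwater y_tw = 1.39 m: y_tw ≈ y₂, so the jump forms here.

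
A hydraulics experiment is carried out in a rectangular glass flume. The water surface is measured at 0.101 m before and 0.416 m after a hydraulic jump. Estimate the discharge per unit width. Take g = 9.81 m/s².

For a rectangular channel the momentum equation gives q² = ½·g·y₁·y₂·(y₁ + y₂) = ½×9.81×0.101×0.416×0.517 = 0.107.
q = √0.107 = 0.326 m²/s.

q = 0.326 m²/s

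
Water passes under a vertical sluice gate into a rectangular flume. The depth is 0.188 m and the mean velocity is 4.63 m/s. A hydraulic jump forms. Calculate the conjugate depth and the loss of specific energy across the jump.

Fr₁ = V₁/√(g·y₁) = 4.63/√(9.81×0.188) = 3.41.
Bélanger equation: y₂/y₁ = ½[√(1 + 8Fr₁²) − 1] = ½[√93.99 − 1] = 4.35.
y₂ = 4.35 × 0.188 = 0.817 m.
q = V₁·y₁ = 4.63 × 0.188 = 0.870 m²/s. V₂ = q/y₂ = 0.870/0.817 = 1.07 m/s. E₁ = y₁ + V₁²/2g = 1.28 m; E₂ = y₂ + V₂²/2g = 0.875 m. ΔE = E₁ − E₂ = 0.405 m.

y₂ = 0.817 m; ΔE = 0.405 m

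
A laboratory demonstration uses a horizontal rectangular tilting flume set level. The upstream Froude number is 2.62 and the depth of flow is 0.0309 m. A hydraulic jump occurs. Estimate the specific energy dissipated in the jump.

ΔE = 0.0268 m

Fr₁ = 2.62 (given).
Bélanger equation: y₂/y₁ = ½[√(1 + 8Fr₁²) − 1] = ½[√55.92 − 1] = 3.24.
y₂ = 3.24 × 0.0309 = 0.100 m.
Head loss: ΔE = (y₂ − y₁)³/(4y₁y₂) = (0.100 − 0.0309)³/(4×0.0309×0.100) = 0.000331/0.0124 = 0.0268 m.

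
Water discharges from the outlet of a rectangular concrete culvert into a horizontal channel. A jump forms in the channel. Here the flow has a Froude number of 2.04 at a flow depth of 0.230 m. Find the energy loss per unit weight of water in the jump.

Fr₁ = 2.04 (given).
Bélanger equation: y₂/y₁ = ½[√(1 + 8Fr₁²) − 1] = ½[√34.29 − 1] = 2.43.
y₂ = 2.43 × 0.230 = 0.558 m.
V₁ = Fr₁·√(g·y₁) = 2.04×√(9.81×0.230) = 3.06 m/s; q = V₁·y₁ = 0.705 m²/s. V₂ = q/y₂ = 0.705/0.558 = 1.26 m/s. E₁ = y₁ + V₁²/2g = 0.709 m; E₂ = y₂ + V₂²/2g = 0.640 m. ΔE = E₁ − E₂ = 0.0690 m.

ΔE = 0.0690 m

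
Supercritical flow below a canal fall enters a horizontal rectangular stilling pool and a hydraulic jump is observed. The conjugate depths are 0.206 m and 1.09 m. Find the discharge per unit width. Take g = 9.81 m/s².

q = 1.19 m²/s

For a rectangular channel the momentum equation gives q² = ½·g·y₁·y₂·(y₁ + y₂) = ½×9.81×0.206×1.09×1.30 = 1.43.
q = √1.43 = 1.19 m²/s.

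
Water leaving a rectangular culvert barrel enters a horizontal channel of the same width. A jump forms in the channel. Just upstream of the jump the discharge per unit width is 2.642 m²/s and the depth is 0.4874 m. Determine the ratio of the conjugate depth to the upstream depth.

V₁ = q/y₁ = 2.642/0.4874 = 5.421 m/s. Fr₁ = V₁/√(g·y₁) = 5.421/√(9.81×0.4874) = 2.479.
From the momentum equation for a rectangular channel, y₂/y₁ = ½[√(1 + 8Fr₁²) − 1] = ½[√50.162 − 1] = 3.041.

y₂/y₁ = 3.041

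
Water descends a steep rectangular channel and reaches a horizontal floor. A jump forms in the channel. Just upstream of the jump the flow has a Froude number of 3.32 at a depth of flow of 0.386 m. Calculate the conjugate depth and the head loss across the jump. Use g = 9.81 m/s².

Fr₁ = 3.32 (given).
Bélanger equation: y₂/y₁ = ½[√(1 + 8Fr₁²) − 1] = ½[√89.18 − 1] = 4.22.
y₂ = 4.22 × 0.386 = 1.63 m.
V₁ = Fr₁·√(g·y₁) = 3.32×√(9.81×0.386) = 6.46 m/s; q = V₁·y₁ = 2.49 m²/s. V₂ = q/y₂ = 2.49/1.63 = 1.53 m/s. E₁ = y₁ + V₁²/2g = 2.51 m; E₂ = y₂ + V₂²/2g = 1.75 m. ΔE = E₁ − E₂ = 0.764 m.

y₂ = 1.63 m; ΔE = 0.764 m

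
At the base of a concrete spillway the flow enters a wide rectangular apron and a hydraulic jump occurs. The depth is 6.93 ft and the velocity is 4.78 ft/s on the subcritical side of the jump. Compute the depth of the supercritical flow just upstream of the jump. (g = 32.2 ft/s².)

y₁ = 1.21 ft

Fr₂ = V₂/√(g·y₂) = 4.78/√(32.2×6.93) = 0.320.
The Bélanger relation is symmetric: y₁/y₂ = ½[√(1 + 8Fr₂²) − 1] = ½[√1.819 − 1] = 0.174.
y₁ = 0.174 × 6.93 = 1.21 ft.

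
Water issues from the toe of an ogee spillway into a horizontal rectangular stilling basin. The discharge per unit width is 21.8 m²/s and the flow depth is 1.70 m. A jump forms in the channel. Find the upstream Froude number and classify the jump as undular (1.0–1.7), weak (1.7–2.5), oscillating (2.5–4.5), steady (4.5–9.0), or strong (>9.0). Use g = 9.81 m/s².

V₁ = q/y₁ = 21.8/1.70 = 12.8 m/s. Fr₁ = V₁/√(g·y₁) = 12.8/√(9.81×1.70) = 3.14.
Fr₁ = 3.14 lies in the oscillating range.

Fr₁ = 3.14; oscillating jump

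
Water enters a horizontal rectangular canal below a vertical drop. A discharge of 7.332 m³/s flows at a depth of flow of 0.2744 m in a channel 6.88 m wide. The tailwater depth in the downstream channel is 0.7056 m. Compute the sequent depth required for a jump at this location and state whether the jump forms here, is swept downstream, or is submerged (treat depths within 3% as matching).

y₂ = 0.7916 m; the jump is swept downstream

q = Q/b = 7.332/6.88 = 1.066 m²/s; V₁ = q/y₁ = 3.884 m/s. Fr₁ = V₁/√(g·y₁) = 2.367.
By Bélanger, y₂/y₁ = ½[√(1 + 8Fr₁²) − 1] = ½[√45.827 − 1] = 2.885.
y₂ = 2.885 × 0.2744 = 0.7916 m.
Tailwater y_tw = 0.7056 m: y_tw < y₂, so the jump is swept downstream.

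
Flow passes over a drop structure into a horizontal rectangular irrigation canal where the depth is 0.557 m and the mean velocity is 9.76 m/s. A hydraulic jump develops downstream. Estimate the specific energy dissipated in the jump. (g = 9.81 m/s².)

ΔE = 2.22 m

Fr₁ = V₁/√(g·y₁) = 9.76/√(9.81×0.557) = 4.18.
From the momentum equation for a rectangular channel, y₂/y₁ = ½[√(1 + 8Fr₁²) − 1] = ½[√140.5 − 1] = 5.43.
y₂ = 5.43 × 0.557 = 3.02 m.
q = V₁·y₁ = 9.76 × 0.557 = 5.44 m²/s. V₂ = q/y₂ = 5.44/3.02 = 1.80 m/s. E₁ = y₁ + V₁²/2g = 5.41 m; E₂ = y₂ + V₂²/2g = 3.19 m. ΔE = E₁ − E₂ = 2.22 m.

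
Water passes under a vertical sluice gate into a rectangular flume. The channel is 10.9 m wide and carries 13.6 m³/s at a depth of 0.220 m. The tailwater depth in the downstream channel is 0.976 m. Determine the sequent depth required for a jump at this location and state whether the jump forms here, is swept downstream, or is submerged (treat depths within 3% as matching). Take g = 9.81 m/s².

q = Q/b = 13.6/10.9 = 1.25 m²/s; V₁ = q/y₁ = 5.67 m/s. Fr₁ = V₁/√(g·y₁) = 3.86.
By Bélanger, y₂/y₁ = ½[√(1 + 8Fr₁²) − 1] = ½[√120.2 − 1] = 4.98.
y₂ = 4.98 × 0.220 = 1.10 m.
Tailwater y_tw = 0.976 m: y_tw < y₂, so the jump is swept downstream.

y₂ = 1.10 m; the jump is swept downstream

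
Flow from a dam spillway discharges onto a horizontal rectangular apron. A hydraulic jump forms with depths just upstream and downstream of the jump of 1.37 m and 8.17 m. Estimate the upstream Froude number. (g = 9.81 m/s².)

Fr₁ = 4.56

For a rectangular channel the momentum equation gives q² = ½·g·y₁·y₂·(y₁ + y₂) = ½×9.81×1.37×8.17×9.54 = 524.
q = √524 = 22.9 m²/s.
V₁ = q/y₁ = 16.7 m/s; Fr₁ = V₁/√(g·y₁) = 4.56.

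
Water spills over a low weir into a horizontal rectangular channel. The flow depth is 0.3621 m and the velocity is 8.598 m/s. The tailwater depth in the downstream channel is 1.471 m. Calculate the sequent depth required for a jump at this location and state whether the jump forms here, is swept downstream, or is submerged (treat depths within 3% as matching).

Fr₁ = V₁/√(g·y₁) = 8.598/√(9.81×0.3621) = 4.562.
By Bélanger, y₂/y₁ = ½[√(1 + 8Fr₁²) − 1] = ½[√167.49 − 1] = 5.971.
y₂ = 5.971 × 0.3621 = 2.162 m.
Tailwater y_tw = 1.471 m: y_tw < y₂, so the jump is swept downstream.

y₂ = 2.162 m; the jump is swept downstream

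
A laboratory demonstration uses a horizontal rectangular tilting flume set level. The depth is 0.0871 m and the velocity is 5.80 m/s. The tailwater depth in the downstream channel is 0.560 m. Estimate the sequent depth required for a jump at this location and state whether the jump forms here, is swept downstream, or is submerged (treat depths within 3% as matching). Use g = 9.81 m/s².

Fr₁ = V₁/√(g·y₁) = 5.80/√(9.81×0.0871) = 6.27.
Conjugate-depth relation: y₂/y₁ = ½[√(1 + 8Fr₁²) − 1] = ½[√316.0 − 1] = 8.39.
y₂ = 8.39 × 0.0871 = 0.731 m.
Tailwater y_tw = 0.560 m: y_tw < y₂, so the jump is swept downstream.

y₂ = 0.731 m; the jump is swept downstream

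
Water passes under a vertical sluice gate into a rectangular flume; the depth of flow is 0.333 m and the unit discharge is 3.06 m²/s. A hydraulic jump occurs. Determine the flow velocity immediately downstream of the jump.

V₁ = q/y₁ = 3.06/0.333 = 9.19 m/s. Fr₁ = V₁/√(g·y₁) = 9.19/√(9.81×0.333) = 5.08.
From the momentum equation for a rectangular channel, y₂/y₁ = ½[√(1 + 8Fr₁²) − 1] = ½[√207.8 − 1] = 6.71.
y₂ = 6.71 × 0.333 = 2.23 m.
V₂ = q/y₂ = 3.06/2.23 = 1.37 m/s.

V₂ = 1.37 m/s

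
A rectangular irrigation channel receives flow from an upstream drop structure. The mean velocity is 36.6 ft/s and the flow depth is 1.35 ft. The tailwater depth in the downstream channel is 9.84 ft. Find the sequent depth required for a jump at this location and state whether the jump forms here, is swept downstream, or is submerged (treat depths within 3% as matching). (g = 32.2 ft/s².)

y₂ = 9.94 ft; the jump forms here

Fr₁ = V₁/√(g·y₁) = 36.6/√(32.2×1.35) = 5.55.
From the momentum equation for a rectangular channel, y₂/y₁ = ½[√(1 + 8Fr₁²) − 1] = ½[√247.5 − 1] = 7.37.
y₂ = 7.37 × 1.35 = 9.94 ft.
Tailwater y_tw = 9.84 ft: y_tw ≈ y₂, so the jump forms here.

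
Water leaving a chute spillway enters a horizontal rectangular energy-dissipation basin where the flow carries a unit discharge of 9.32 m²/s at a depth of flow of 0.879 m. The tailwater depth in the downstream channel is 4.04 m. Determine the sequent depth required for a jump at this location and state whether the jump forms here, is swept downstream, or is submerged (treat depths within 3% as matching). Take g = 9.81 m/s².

V₁ = q/y₁ = 9.32/0.879 = 10.6 m/s. Fr₁ = V₁/√(g·y₁) = 10.6/√(9.81×0.879) = 3.61.
Sequent-depth ratio: y₂/y₁ = ½[√(1 + 8Fr₁²) − 1] = ½[√105.3 − 1] = 4.63.
y₂ = 4.63 × 0.879 = 4.07 m.
Tailwater y_tw = 4.04 m: y_tw ≈ y₂, so the jump forms here.

y₂ = 4.07 m; the jump forms here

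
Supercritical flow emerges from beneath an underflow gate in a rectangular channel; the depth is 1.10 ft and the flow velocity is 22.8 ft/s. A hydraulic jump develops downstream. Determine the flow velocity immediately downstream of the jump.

V₂ = 4.61 ft/s

Fr₁ = V₁/√(g·y₁) = 22.8/√(32.2×1.10) = 3.83.
Conjugate-depth relation: y₂/y₁ = ½[√(1 + 8Fr₁²) − 1] = ½[√118.4 − 1] = 4.94.
y₂ = 4.94 × 1.10 = 5.43 ft.
q = V₁·y₁ = 22.8 × 1.10 = 25.1 ft²/s.
V₂ = q/y₂ = 25.1/5.43 = 4.61 ft/s.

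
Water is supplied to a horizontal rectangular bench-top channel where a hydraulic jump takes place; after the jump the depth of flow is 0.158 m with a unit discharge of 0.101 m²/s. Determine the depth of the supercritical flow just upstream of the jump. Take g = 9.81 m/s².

V₂ = q/y₂ = 0.101/0.158 = 0.639 m/s; Fr₂ = V₂/√(g·y₂) = 0.513.
Since the conjugate-depth ratio holds either way, y₁/y₂ = ½[√(1 + 8Fr₂²) − 1] = ½[√3.109 − 1] = 0.382.
y₁ = 0.382 × 0.158 = 0.0603 m.

y₁ = 0.0603 m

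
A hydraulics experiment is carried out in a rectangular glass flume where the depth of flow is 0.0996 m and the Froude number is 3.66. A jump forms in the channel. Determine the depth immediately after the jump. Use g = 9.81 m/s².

y₂ = 0.468 m

Fr₁ = 3.66 (given).
Sequent-depth ratio: y₂/y₁ = ½[√(1 + 8Fr₁²) − 1] = ½[√108.2 − 1] = 4.70.
y₂ = 4.70 × 0.0996 = 0.468 m.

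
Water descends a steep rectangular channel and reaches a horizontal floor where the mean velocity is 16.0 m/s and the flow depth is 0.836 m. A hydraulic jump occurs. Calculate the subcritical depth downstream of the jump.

Fr₁ = V₁/√(g·y₁) = 16.0/√(9.81×0.836) = 5.59.
By Bélanger, y₂/y₁ = ½[√(1 + 8Fr₁²) − 1] = ½[√250.7 − 1] = 7.42.
y₂ = 7.42 × 0.836 = 6.20 m.

y₂ = 6.20 m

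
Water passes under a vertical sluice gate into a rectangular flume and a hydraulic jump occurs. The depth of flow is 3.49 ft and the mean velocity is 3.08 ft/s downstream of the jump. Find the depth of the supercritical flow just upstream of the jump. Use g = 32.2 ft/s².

y₁ = 0.514 ft

Fr₂ = V₂/√(g·y₂) = 3.08/√(32.2×3.49) = 0.291.
From the momentum equation (using Fr₂), y₁/y₂ = ½[√(1 + 8Fr₂²) − 1] = ½[√1.675 − 1] = 0.147.
y₁ = 0.147 × 3.49 = 0.514 ft.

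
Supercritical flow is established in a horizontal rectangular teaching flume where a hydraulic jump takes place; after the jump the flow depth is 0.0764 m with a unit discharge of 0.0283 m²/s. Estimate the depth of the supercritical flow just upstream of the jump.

V₂ = q/y₂ = 0.0283/0.0764 = 0.370 m/s; Fr₂ = V₂/√(g·y₂) = 0.428.
Since the conjugate-depth ratio holds either way, y₁/y₂ = ½[√(1 + 8Fr₂²) − 1] = ½[√2.465 − 1] = 0.285.
y₁ = 0.285 × 0.0764 = 0.0218 m.

y₁ = 0.0218 m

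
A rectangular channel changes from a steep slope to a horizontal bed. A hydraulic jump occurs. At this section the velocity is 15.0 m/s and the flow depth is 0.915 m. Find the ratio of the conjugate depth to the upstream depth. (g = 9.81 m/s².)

y₂/y₁ = 6.60

Fr₁ = V₁/√(g·y₁) = 15.0/√(9.81×0.915) = 5.01.
Bélanger equation: y₂/y₁ = ½[√(1 + 8Fr₁²) − 1] = ½[√201.5 − 1] = 6.60.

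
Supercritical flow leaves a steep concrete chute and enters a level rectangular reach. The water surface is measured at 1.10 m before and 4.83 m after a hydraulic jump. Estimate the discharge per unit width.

q = 12.4 m²/s

For a rectangular channel the momentum equation gives q² = ½·g·y₁·y₂·(y₁ + y₂) = ½×9.81×1.10×4.83×5.93 = 155.
q = √155 = 12.4 m²/s.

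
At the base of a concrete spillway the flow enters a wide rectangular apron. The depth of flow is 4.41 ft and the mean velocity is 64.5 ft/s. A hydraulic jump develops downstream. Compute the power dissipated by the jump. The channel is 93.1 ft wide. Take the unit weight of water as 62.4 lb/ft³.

P = 108551 hp

Fr₁ = V₁/√(g·y₁) = 64.5/√(32.2×4.41) = 5.41.
From the momentum equation for a rectangular channel, y₂/y₁ = ½[√(1 + 8Fr₁²) − 1] = ½[√235.4 − 1] = 7.17.
y₂ = 7.17 × 4.41 = 31.6 ft.
Head loss: ΔE = (y₂ − y₁)³/(4y₁y₂) = (31.6 − 4.41)³/(4×4.41×31.6) = 20155/558 = 36.1 ft.
q = V₁·y₁ = 64.5 × 4.41 = 284 ft²/s. Q = q·b = 284 × 93.1 = 26482 cfs. P = γ·Q·ΔE/550 = 62.4 × 26482 × 36.1 / 550 = 108551 hp.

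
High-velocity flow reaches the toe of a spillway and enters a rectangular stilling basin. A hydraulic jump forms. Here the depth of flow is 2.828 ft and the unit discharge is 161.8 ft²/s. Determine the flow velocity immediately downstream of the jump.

V₁ = q/y₁ = 161.8/2.828 = 57.21 ft/s. Fr₁ = V₁/√(g·y₁) = 57.21/√(32.2×2.828) = 5.996.
Conjugate-depth relation: y₂/y₁ = ½[√(1 + 8Fr₁²) − 1] = ½[√288.58 − 1] = 7.994.
y₂ = 7.994 × 2.828 = 22.61 ft.
V₂ = q/y₂ = 161.8/22.61 = 7.157 ft/s.

V₂ = 7.157 ft/s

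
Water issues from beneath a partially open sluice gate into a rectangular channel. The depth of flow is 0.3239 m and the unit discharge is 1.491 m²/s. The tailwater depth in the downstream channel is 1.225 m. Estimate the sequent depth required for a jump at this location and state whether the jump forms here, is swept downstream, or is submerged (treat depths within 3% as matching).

y₂ = 1.032 m; the jump is submerged

V₁ = q/y₁ = 1.491/0.3239 = 4.603 m/s. Fr₁ = V₁/√(g·y₁) = 4.603/√(9.81×0.3239) = 2.582.
Bélanger equation: y₂/y₁ = ½[√(1 + 8Fr₁²) − 1] = ½[√54.351 − 1] = 3.186.
y₂ = 3.186 × 0.3239 = 1.032 m.
Tailwater y_tw = 1.225 m: y_tw > y₂, so the jump is submerged.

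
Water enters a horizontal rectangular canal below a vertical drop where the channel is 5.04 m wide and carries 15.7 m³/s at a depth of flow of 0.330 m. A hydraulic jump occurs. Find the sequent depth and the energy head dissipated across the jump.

q = Q/b = 15.7/5.04 = 3.12 m²/s; V₁ = q/y₁ = 9.44 m/s. Fr₁ = V₁/√(g·y₁) = 5.25.
Sequent-depth ratio: y₂/y₁ = ½[√(1 + 8Fr₁²) − 1] = ½[√221.2 − 1] = 6.94.
y₂ = 6.94 × 0.330 = 2.29 m.
Head loss: ΔE = (y₂ − y₁)³/(4y₁y₂) = (2.29 − 0.330)³/(4×0.330×2.29) = 7.52/3.02 = 2.49 m.

y₂ = 2.29 m; ΔE = 2.49 m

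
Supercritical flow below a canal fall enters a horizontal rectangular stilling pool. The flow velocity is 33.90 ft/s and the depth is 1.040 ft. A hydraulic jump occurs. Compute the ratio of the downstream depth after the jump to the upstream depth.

y₂/y₁ = 7.800

Fr₁ = V₁/√(g·y₁) = 33.90/√(32.2×1.040) = 5.858.
By Bélanger, y₂/y₁ = ½[√(1 + 8Fr₁²) − 1] = ½[√275.54 − 1] = 7.800.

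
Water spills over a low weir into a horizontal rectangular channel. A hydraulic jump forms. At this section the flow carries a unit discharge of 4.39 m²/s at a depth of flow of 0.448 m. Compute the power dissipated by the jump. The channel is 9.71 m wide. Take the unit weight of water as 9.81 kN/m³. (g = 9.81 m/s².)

V₁ = q/y₁ = 4.39/0.448 = 9.80 m/s. Fr₁ = V₁/√(g·y₁) = 9.80/√(9.81×0.448) = 4.67.
From the momentum equation for a rectangular channel, y₂/y₁ = ½[√(1 + 8Fr₁²) − 1] = ½[√175.8 − 1] = 6.13.
y₂ = 6.13 × 0.448 = 2.75 m.
Head loss: ΔE = (y₂ − y₁)³/(4y₁y₂) = (2.75 − 0.448)³/(4×0.448×2.75) = 12.1/4.92 = 2.47 m.
Q = q·b = 4.39 × 9.71 = 42.6 m³/s. P = γ·Q·ΔE = 9.81 × 42.6 × 2.47 = 1031 kW.

P = 1031 kW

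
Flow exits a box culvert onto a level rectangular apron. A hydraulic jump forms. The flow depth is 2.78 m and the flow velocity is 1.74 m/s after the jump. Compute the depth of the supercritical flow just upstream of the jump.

y₁ = 0.520 m

Fr₂ = V₂/√(g·y₂) = 1.74/√(9.81×2.78) = 0.333.
Applying the sequent-depth relation in reverse, y₁/y₂ = ½[√(1 + 8Fr₂²) − 1] = ½[√1.888 − 1] = 0.187.
y₁ = 0.187 × 2.78 = 0.520 m.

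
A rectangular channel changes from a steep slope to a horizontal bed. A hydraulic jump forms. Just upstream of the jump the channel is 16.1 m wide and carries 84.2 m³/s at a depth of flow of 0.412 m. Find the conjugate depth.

q = Q/b = 84.2/16.1 = 5.23 m²/s; V₁ = q/y₁ = 12.7 m/s. Fr₁ = V₁/√(g·y₁) = 6.31.
Sequent-depth ratio: y₂/y₁ = ½[√(1 + 8Fr₁²) − 1] = ½[√319.9 − 1] = 8.44.
y₂ = 8.44 × 0.412 = 3.48 m.

y₂ = 3.48 m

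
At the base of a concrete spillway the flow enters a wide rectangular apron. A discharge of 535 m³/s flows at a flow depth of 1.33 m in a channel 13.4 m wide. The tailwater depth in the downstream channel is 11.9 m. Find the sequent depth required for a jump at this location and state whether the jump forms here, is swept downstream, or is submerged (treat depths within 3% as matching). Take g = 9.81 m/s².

y₂ = 15.0 m; the jump is swept downstream

q = Q/b = 535/13.4 = 39.9 m²/s; V₁ = q/y₁ = 30.0 m/s. Fr₁ = V₁/√(g·y₁) = 8.31.
Bélanger equation: y₂/y₁ = ½[√(1 + 8Fr₁²) − 1] = ½[√553.5 − 1] = 11.3.
y₂ = 11.3 × 1.33 = 15.0 m.
Tailwater y_tw = 11.9 m: y_tw < y₂, so the jump is swept downstream.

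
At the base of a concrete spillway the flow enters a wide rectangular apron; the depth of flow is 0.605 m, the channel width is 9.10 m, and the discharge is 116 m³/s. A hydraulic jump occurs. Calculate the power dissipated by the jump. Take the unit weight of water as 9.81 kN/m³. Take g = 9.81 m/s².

P = 18167 kW

q = Q/b = 116/9.10 = 12.7 m²/s; V₁ = q/y₁ = 21.1 m/s. Fr₁ = V₁/√(g·y₁) = 8.65.
By Bélanger, y₂/y₁ = ½[√(1 + 8Fr₁²) − 1] = ½[√599.4 − 1] = 11.7.
y₂ = 11.7 × 0.605 = 7.10 m.
Head loss: ΔE = (y₂ − y₁)³/(4y₁y₂) = (7.10 − 0.605)³/(4×0.605×7.10) = 274/17.2 = 16.0 m.
P = γ·Q·ΔE = 9.81 × 116 × 16.0 = 18167 kW.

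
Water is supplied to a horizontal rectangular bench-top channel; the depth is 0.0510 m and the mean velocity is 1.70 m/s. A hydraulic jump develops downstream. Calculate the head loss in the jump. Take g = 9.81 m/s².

Fr₁ = V₁/√(g·y₁) = 1.70/√(9.81×0.0510) = 2.40.
Bélanger equation: y₂/y₁ = ½[√(1 + 8Fr₁²) − 1] = ½[√47.21 − 1] = 2.94.
y₂ = 2.94 × 0.0510 = 0.150 m.
Head loss: ΔE = (y₂ − y₁)³/(4y₁y₂) = (0.150 − 0.0510)³/(4×0.0510×0.150) = 0.000962/0.0305 = 0.0315 m.

ΔE = 0.0315 m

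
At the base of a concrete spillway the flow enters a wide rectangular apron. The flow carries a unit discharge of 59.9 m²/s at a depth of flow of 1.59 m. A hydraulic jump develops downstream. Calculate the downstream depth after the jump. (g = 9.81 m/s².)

V₁ = q/y₁ = 59.9/1.59 = 37.7 m/s. Fr₁ = V₁/√(g·y₁) = 37.7/√(9.81×1.59) = 9.54.
Conjugate-depth relation: y₂/y₁ = ½[√(1 + 8Fr₁²) − 1] = ½[√728.9 − 1] = 13.0.
y₂ = 13.0 × 1.59 = 20.7 m.

y₂ = 20.7 m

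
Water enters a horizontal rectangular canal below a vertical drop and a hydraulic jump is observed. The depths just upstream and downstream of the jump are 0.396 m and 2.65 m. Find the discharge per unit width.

q = 3.96 m²/s

For a rectangular channel the momentum equation gives q² = ½·g·y₁·y₂·(y₁ + y₂) = ½×9.81×0.396×2.65×3.05 = 15.7.
q = √15.7 = 3.96 m²/s.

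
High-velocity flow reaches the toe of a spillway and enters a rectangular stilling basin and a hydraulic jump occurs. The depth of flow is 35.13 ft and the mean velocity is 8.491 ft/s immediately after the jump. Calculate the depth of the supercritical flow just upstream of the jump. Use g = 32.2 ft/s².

Fr₂ = V₂/√(g·y₂) = 8.491/√(32.2×35.13) = 0.2525.
Since the conjugate-depth ratio holds either way, y₁/y₂ = ½[√(1 + 8Fr₂²) − 1] = ½[√1.5099 − 1] = 0.1144.
y₁ = 0.1144 × 35.13 = 4.018 ft.

y₁ = 4.018 ft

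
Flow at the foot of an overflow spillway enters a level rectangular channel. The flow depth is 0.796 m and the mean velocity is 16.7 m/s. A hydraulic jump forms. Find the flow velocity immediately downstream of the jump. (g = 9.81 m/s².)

V₂ = 2.10 m/s

Fr₁ = V₁/√(g·y₁) = 16.7/√(9.81×0.796) = 5.98.
Bélanger equation: y₂/y₁ = ½[√(1 + 8Fr₁²) − 1] = ½[√286.7 − 1] = 7.97.
y₂ = 7.97 × 0.796 = 6.34 m.
q = V₁·y₁ = 16.7 × 0.796 = 13.3 m²/s.
V₂ = q/y₂ = 13.3/6.34 = 2.10 m/s.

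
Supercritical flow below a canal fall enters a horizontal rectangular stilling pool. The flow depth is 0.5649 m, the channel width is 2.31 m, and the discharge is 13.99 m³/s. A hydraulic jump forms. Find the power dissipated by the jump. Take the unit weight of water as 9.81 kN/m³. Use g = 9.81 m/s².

q = Q/b = 13.99/2.31 = 6.056 m²/s; V₁ = q/y₁ = 10.72 m/s. Fr₁ = V₁/√(g·y₁) = 4.554.
Sequent-depth ratio: y₂/y₁ = ½[√(1 + 8Fr₁²) − 1] = ½[√166.93 − 1] = 5.960.
y₂ = 5.960 × 0.5649 = 3.367 m.
V₂ = q/y₂ = 6.056/3.367 = 1.799 m/s. E₁ = y₁ + V₁²/2g = 6.423 m; E₂ = y₂ + V₂²/2g = 3.532 m. ΔE = E₁ − E₂ = 2.891 m.
P = γ·Q·ΔE = 9.81 × 13.99 × 2.891 = 396.8 kW.

P = 396.8 kW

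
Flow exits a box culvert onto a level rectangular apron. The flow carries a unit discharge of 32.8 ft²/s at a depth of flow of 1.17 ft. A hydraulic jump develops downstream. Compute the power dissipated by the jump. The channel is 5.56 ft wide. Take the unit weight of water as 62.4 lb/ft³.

V₁ = q/y₁ = 32.8/1.17 = 28.0 ft/s. Fr₁ = V₁/√(g·y₁) = 28.0/√(32.2×1.17) = 4.57.
From the momentum equation for a rectangular channel, y₂/y₁ = ½[√(1 + 8Fr₁²) − 1] = ½[√167.9 − 1] = 5.98.
y₂ = 5.98 × 1.17 = 6.99 ft.
Head loss: ΔE = (y₂ − y₁)³/(4y₁y₂) = (6.99 − 1.17)³/(4×1.17×6.99) = 198/32.7 = 6.04 ft.
Q = q·b = 32.8 × 5.56 = 182 cfs. P = γ·Q·ΔE/550 = 62.4 × 182 × 6.04 / 550 = 125 hp.

P = 125 hp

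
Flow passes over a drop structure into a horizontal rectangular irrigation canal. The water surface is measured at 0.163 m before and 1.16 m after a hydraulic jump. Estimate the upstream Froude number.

For a rectangular channel the momentum equation gives q² = ½·g·y₁·y₂·(y₁ + y₂) = ½×9.81×0.163×1.16×1.32 = 1.23.
q = √1.23 = 1.11 m²/s.
V₁ = q/y₁ = 6.80 m/s; Fr₁ = V₁/√(g·y₁) = 5.37.

Fr₁ = 5.37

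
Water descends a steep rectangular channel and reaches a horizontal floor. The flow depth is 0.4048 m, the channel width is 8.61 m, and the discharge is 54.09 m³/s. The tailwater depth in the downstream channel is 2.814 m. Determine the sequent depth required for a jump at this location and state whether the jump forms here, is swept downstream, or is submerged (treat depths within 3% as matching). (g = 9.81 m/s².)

q = Q/b = 54.09/8.61 = 6.282 m²/s; V₁ = q/y₁ = 15.52 m/s. Fr₁ = V₁/√(g·y₁) = 7.788.
Bélanger equation: y₂/y₁ = ½[√(1 + 8Fr₁²) − 1] = ½[√486.21 − 1] = 10.53.
y₂ = 10.53 × 0.4048 = 4.261 m.
Tailwater y_tw = 2.814 m: y_tw < y₂, so the jump is swept downstream.

y₂ = 4.261 m; the jump is swept downstream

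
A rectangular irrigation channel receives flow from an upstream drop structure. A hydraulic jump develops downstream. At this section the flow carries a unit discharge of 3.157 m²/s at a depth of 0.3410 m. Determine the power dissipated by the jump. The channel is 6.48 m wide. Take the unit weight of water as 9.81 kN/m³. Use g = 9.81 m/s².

P = 468.6 kW

V₁ = q/y₁ = 3.157/0.3410 = 9.258 m/s. Fr₁ = V₁/√(g·y₁) = 9.258/√(9.81×0.3410) = 5.062.
From the momentum equation for a rectangular channel, y₂/y₁ = ½[√(1 + 8Fr₁²) − 1] = ½[√205.98 − 1] = 6.676.
y₂ = 6.676 × 0.3410 = 2.277 m.
Head loss: ΔE = (y₂ − y₁)³/(4y₁y₂) = (2.277 − 0.3410)³/(4×0.3410×2.277) = 7.251/3.105 = 2.335 m.
Q = q·b = 3.157 × 6.48 = 20.46 m³/s. P = γ·Q·ΔE = 9.81 × 20.46 × 2.335 = 468.6 kW.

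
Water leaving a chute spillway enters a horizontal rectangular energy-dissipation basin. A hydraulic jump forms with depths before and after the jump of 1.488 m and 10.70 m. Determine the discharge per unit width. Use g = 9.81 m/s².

For a rectangular channel the momentum equation gives q² = ½·g·y₁·y₂·(y₁ + y₂) = ½×9.81×1.488×10.70×12.19 = 951.8.
q = √951.8 = 30.85 m²/s.

q = 30.85 m²/s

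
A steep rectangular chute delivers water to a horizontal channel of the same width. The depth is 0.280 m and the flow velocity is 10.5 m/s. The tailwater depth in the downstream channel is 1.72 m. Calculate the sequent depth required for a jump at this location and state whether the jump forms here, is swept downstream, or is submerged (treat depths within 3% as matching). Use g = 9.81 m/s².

y₂ = 2.37 m; the jump is swept downstream

Fr₁ = V₁/√(g·y₁) = 10.5/√(9.81×0.280) = 6.34.
From the momentum equation for a rectangular channel, y₂/y₁ = ½[√(1 + 8Fr₁²) − 1] = ½[√322.1 − 1] = 8.47.
y₂ = 8.47 × 0.280 = 2.37 m.
Tailwater y_tw = 1.72 m: y_tw < y₂, so the jump is swept downstream.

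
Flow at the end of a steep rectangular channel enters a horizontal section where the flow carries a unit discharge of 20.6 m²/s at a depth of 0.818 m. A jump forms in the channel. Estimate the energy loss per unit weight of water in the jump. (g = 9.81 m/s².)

V₁ = q/y₁ = 20.6/0.818 = 25.2 m/s. Fr₁ = V₁/√(g·y₁) = 25.2/√(9.81×0.818) = 8.89.
Bélanger equation: y₂/y₁ = ½[√(1 + 8Fr₁²) − 1] = ½[√633.3 − 1] = 12.1.
y₂ = 12.1 × 0.818 = 9.88 m.
Head loss: ΔE = (y₂ − y₁)³/(4y₁y₂) = (9.88 − 0.818)³/(4×0.818×9.88) = 745/32.3 = 23.0 m.

ΔE = 23.0 m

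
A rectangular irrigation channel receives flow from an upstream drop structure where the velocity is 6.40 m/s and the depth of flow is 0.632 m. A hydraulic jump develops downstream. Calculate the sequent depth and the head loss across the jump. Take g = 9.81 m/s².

y₂ = 2.00 m; ΔE = 0.509 m

Fr₁ = V₁/√(g·y₁) = 6.40/√(9.81×0.632) = 2.57.
Conjugate-depth relation: y₂/y₁ = ½[√(1 + 8Fr₁²) − 1] = ½[√53.85 − 1] = 3.17.
y₂ = 3.17 × 0.632 = 2.00 m.
q = V₁·y₁ = 6.40 × 0.632 = 4.04 m²/s. V₂ = q/y₂ = 4.04/2.00 = 2.02 m/s. E₁ = y₁ + V₁²/2g = 2.72 m; E₂ = y₂ + V₂²/2g = 2.21 m. ΔE = E₁ − E₂ = 0.509 m.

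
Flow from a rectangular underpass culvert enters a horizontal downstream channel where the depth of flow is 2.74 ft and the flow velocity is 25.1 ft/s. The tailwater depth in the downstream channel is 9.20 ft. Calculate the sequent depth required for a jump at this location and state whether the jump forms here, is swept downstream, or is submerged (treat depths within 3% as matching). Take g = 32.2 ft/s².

Fr₁ = V₁/√(g·y₁) = 25.1/√(32.2×2.74) = 2.67.
Sequent-depth ratio: y₂/y₁ = ½[√(1 + 8Fr₁²) − 1] = ½[√58.13 − 1] = 3.31.
y₂ = 3.31 × 2.74 = 9.07 ft.
Tailwater y_tw = 9.20 ft: y_tw ≈ y₂, so the jump forms here.

y₂ = 9.07 ft; the jump forms here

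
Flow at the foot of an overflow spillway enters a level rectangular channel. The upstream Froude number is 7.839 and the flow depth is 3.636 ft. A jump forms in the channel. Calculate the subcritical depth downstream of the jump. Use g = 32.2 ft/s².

Fr₁ = 7.839 (given).
Sequent-depth ratio: y₂/y₁ = ½[√(1 + 8Fr₁²) − 1] = ½[√492.60 − 1] = 10.60.
y₂ = 10.60 × 3.636 = 38.53 ft.

y₂ = 38.53 ft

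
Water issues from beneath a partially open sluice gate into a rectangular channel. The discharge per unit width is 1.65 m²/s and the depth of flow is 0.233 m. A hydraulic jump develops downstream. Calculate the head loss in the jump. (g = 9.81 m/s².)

ΔE = 1.29 m

V₁ = q/y₁ = 1.65/0.233 = 7.08 m/s. Fr₁ = V₁/√(g·y₁) = 7.08/√(9.81×0.233) = 4.68.
Bélanger equation: y₂/y₁ = ½[√(1 + 8Fr₁²) − 1] = ½[√176.5 − 1] = 6.14.
y₂ = 6.14 × 0.233 = 1.43 m.
V₂ = q/y₂ = 1.65/1.43 = 1.15 m/s. E₁ = y₁ + V₁²/2g = 2.79 m; E₂ = y₂ + V₂²/2g = 1.50 m. ΔE = E₁ − E₂ = 1.29 m.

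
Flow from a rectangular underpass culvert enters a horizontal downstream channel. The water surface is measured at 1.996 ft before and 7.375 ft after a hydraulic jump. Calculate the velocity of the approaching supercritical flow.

V₁ = 23.61 ft/s

For a rectangular channel the momentum equation gives q² = ½·g·y₁·y₂·(y₁ + y₂) = ½×32.2×1.996×7.375×9.371 = 2221.
q = √2221 = 47.13 ft²/s.
V₁ = q/y₁ = 47.13/1.996 = 23.61 ft/s.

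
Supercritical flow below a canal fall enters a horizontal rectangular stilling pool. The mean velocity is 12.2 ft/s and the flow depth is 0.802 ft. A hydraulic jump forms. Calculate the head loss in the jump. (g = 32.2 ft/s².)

Fr₁ = V₁/√(g·y₁) = 12.2/√(32.2×0.802) = 2.40.
Sequent-depth ratio: y₂/y₁ = ½[√(1 + 8Fr₁²) − 1] = ½[√47.11 − 1] = 2.93.
y₂ = 2.93 × 0.802 = 2.35 ft.
Head loss: ΔE = (y₂ − y₁)³/(4y₁y₂) = (2.35 − 0.802)³/(4×0.802×2.35) = 3.72/7.54 = 0.493 ft.

ΔE = 0.493 ft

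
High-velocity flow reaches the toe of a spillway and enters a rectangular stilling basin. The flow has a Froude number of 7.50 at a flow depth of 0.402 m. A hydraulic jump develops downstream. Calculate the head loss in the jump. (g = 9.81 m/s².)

Fr₁ = 7.50 (given).
Bélanger equation: y₂/y₁ = ½[√(1 + 8Fr₁²) − 1] = ½[√451.0 − 1] = 10.1.
y₂ = 10.1 × 0.402 = 4.07 m.
V₁ = Fr₁·√(g·y₁) = 7.50×√(9.81×0.402) = 14.9 m/s; q = V₁·y₁ = 5.99 m²/s. V₂ = q/y₂ = 5.99/4.07 = 1.47 m/s. E₁ = y₁ + V₁²/2g = 11.7 m; E₂ = y₂ + V₂²/2g = 4.18 m. ΔE = E₁ − E₂ = 7.53 m.

ΔE = 7.53 m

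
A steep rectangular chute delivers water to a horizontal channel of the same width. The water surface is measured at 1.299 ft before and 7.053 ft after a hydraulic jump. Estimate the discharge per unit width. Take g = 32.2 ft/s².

q = 35.10 ft²/s

For a rectangular channel the momentum equation gives q² = ½·g·y₁·y₂·(y₁ + y₂) = ½×32.2×1.299×7.053×8.352 = 1232.
q = √1232 = 35.10 ft²/s.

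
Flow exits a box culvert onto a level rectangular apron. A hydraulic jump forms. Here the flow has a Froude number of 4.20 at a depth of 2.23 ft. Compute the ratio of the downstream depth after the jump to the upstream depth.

Fr₁ = 4.20 (given).
Bélanger equation: y₂/y₁ = ½[√(1 + 8Fr₁²) − 1] = ½[√142.1 − 1] = 5.46.

y₂/y₁ = 5.46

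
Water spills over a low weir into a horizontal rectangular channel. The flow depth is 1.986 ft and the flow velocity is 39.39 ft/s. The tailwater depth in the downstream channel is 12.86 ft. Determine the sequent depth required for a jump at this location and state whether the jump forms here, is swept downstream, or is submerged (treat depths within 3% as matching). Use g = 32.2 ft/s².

y₂ = 12.88 ft; the jump forms here

Fr₁ = V₁/√(g·y₁) = 39.39/√(32.2×1.986) = 4.926.
Sequent-depth ratio: y₂/y₁ = ½[√(1 + 8Fr₁²) − 1] = ½[√195.10 − 1] = 6.484.
y₂ = 6.484 × 1.986 = 12.88 ft.
Tailwater y_tw = 12.86 ft: y_tw ≈ y₂, so the jump forms here.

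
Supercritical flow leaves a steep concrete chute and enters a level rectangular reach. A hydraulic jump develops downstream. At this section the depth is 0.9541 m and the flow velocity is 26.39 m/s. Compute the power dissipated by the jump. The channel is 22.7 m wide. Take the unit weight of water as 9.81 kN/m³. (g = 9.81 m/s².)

Fr₁ = V₁/√(g·y₁) = 26.39/√(9.81×0.9541) = 8.626.
Conjugate-depth relation: y₂/y₁ = ½[√(1 + 8Fr₁²) − 1] = ½[√596.26 − 1] = 11.71.
y₂ = 11.71 × 0.9541 = 11.17 m.
q = V₁·y₁ = 26.39 × 0.9541 = 25.18 m²/s. V₂ = q/y₂ = 25.18/11.17 = 2.254 m/s. E₁ = y₁ + V₁²/2g = 36.45 m; E₂ = y₂ + V₂²/2g = 11.43 m. ΔE = E₁ − E₂ = 25.02 m.
Q = q·b = 25.18 × 22.7 = 571.6 m³/s. P = γ·Q·ΔE = 9.81 × 571.6 × 25.02 = 140283 kW.

P = 140283 kW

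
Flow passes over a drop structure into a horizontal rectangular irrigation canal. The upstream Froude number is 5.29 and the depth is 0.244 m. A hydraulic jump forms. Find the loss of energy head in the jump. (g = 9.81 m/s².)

Fr₁ = 5.29 (given).
Conjugate-depth relation: y₂/y₁ = ½[√(1 + 8Fr₁²) − 1] = ½[√224.9 − 1] = 7.00.
y₂ = 7.00 × 0.244 = 1.71 m.
Head loss: ΔE = (y₂ − y₁)³/(4y₁y₂) = (1.71 − 0.244)³/(4×0.244×1.71) = 3.13/1.67 = 1.88 m.

ΔE = 1.88 m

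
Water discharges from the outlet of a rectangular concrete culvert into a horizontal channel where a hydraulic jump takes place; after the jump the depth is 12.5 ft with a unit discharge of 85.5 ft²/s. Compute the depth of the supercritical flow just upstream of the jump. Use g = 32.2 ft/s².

y₁ = 2.43 ft

V₂ = q/y₂ = 85.5/12.5 = 6.84 ft/s; Fr₂ = V₂/√(g·y₂) = 0.341.
The Bélanger relation is symmetric: y₁/y₂ = ½[√(1 + 8Fr₂²) − 1] = ½[√1.930 − 1] = 0.195.
y₁ = 0.195 × 12.5 = 2.43 ft.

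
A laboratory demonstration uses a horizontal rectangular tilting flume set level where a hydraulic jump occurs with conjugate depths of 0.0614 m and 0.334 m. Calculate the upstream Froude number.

For a rectangular channel the momentum equation gives q² = ½·g·y₁·y₂·(y₁ + y₂) = ½×9.81×0.0614×0.334×0.395 = 0.0398.
q = √0.0398 = 0.199 m²/s.
V₁ = q/y₁ = 3.25 m/s; Fr₁ = V₁/√(g·y₁) = 4.19.

Fr₁ = 4.19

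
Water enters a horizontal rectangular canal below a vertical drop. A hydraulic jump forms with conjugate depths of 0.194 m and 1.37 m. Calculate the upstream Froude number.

For a rectangular channel the momentum equation gives q² = ½·g·y₁·y₂·(y₁ + y₂) = ½×9.81×0.194×1.37×1.56 = 2.04.
q = √2.04 = 1.43 m²/s.
V₁ = q/y₁ = 7.36 m/s; Fr₁ = V₁/√(g·y₁) = 5.34.

Fr₁ = 5.34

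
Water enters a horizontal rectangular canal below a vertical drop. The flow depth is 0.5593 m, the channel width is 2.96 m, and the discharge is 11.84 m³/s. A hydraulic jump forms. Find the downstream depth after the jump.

q = Q/b = 11.84/2.96 = 4.000 m²/s; V₁ = q/y₁ = 7.152 m/s. Fr₁ = V₁/√(g·y₁) = 3.053.
Sequent-depth ratio: y₂/y₁ = ½[√(1 + 8Fr₁²) − 1] = ½[√75.577 − 1] = 3.847.
y₂ = 3.847 × 0.5593 = 2.151 m.

y₂ = 2.151 m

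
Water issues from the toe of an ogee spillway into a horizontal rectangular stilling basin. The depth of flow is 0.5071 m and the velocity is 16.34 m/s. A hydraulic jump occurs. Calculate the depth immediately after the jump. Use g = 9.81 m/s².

y₂ = 5.006 m

Fr₁ = V₁/√(g·y₁) = 16.34/√(9.81×0.5071) = 7.326.
By Bélanger, y₂/y₁ = ½[√(1 + 8Fr₁²) − 1] = ½[√430.37 − 1] = 9.873.
y₂ = 9.873 × 0.5071 = 5.006 m.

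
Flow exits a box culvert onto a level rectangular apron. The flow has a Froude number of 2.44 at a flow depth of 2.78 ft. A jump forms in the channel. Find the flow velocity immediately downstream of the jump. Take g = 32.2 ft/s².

Fr₁ = 2.44 (given).
Bélanger equation: y₂/y₁ = ½[√(1 + 8Fr₁²) − 1] = ½[√48.63 − 1] = 2.99.
y₂ = 2.99 × 2.78 = 8.30 ft.
V₁ = Fr₁·√(g·y₁) = 2.44×√(32.2×2.78) = 23.1 ft/s; q = V₁·y₁ = 64.2 ft²/s.
V₂ = q/y₂ = 64.2/8.30 = 7.73 ft/s.

V₂ = 7.73 ft/s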